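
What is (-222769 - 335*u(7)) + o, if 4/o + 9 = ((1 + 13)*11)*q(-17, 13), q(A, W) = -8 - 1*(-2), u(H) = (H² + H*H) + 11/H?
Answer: -1672755202/6531 ≈ -2.5613e+5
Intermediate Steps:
u(H) = 2*H² + 11/H (u(H) = (H² + H²) + 11/H = 2*H² + 11/H)
q(A, W) = -6 (q(A, W) = -8 + 2 = -6)
o = -4/933 (o = 4/(-9 + ((1 + 13)*11)*(-6)) = 4/(-9 + (14*11)*(-6)) = 4/(-9 + 154*(-6)) = 4/(-9 - 924) = 4/(-933) = 4*(-1/933) = -4/933 ≈ -0.0042872)
(-222769 - 335*u(7)) + o = (-222769 - 335*(11 + 2*7³)/7) - 4/933 = (-222769 - 335*(11 + 2*343)/7) - 4/933 = (-222769 - 335*(11 + 686)/7) - 4/933 = (-222769 - 335*697/7) - 4/933 = (-222769 - 233495/7) - 4/933 = -1792878/7 - 4/933 = -1672755202/6531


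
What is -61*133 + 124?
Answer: -7989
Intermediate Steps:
-61*133 + 124 = -8113 + 124 = -7989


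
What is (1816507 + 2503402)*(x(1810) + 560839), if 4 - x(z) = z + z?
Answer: 2407152652707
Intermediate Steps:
x(z) = 4 - 2*z (x(z) = 4 - (z + z) = 4 - 2*z)
(1816507 + 2503402)*(x(1810) + 560839) = (1816507 + 2503402)*((4 - 2*1810) + 560839) = 4319909*((4 - 3620) + 560839) = 4319909*(-3616 + 560839) = 4319909*557223 = 2407152652707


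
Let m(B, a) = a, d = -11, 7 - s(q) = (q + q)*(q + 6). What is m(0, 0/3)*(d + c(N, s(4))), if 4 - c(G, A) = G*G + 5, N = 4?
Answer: 0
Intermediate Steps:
s(q) = 7 - 2*q*(6 + q) (s(q) = 7 - (q + q)*(q + 6) = 7 - 2*q*(6 + q))
c(G, A) = -1 - G**2 (c(G, A) = 4 - (G*G + 5) = 4 - (G**2 + 5) = 4 - (5 + G**2) = 4 + (-5 - G**2) = -1 - G**2)
m(0, 0/3)*(d + c(N, s(4))) = (0/3)*(-11 + (-1 - 1*4**2)) = (0*(1/3))*(-11 + (-1 - 1*16)) = 0*(-11 + (-1 - 16)) = 0*(-11 - 17) = 0*(-28) = 0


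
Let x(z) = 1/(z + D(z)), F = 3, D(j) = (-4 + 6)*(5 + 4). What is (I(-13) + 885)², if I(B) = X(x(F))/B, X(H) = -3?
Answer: 132434064/169 ≈ 7.8363e+5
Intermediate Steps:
D(j) = 18 (D(j) = 2*9 = 18)
x(z) = 1/(18 + z) (x(z) = 1/(z + 18) = 1/(18 + z))
I(B) = -3/B
(I(-13) + 885)² = (-3/(-13) + 885)² = (-3*(-1/13) + 885)² = (3/13 + 885)² = (11508/13)² = 132434064/169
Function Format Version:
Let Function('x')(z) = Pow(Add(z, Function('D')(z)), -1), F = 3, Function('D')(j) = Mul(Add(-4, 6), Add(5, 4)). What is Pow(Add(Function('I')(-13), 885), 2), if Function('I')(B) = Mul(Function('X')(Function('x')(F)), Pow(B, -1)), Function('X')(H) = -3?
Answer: Rational(132434064, 169) ≈ 7.8363e+5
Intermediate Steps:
Function('D')(j) = 18 (Function('D')(j) = Mul(2, 9) = 18)
Function('x')(z) = Pow(Add(18, z), -1) (Function('x')(z) = Pow(Add(z, 18), -1) = Pow(Add(18, z), -1))
Function('I')(B) = Mul(-3, Pow(B, -1))
Pow(Add(Function('I')(-13), 885), 2) = Pow(Add(Mul(-3, Pow(-13, -1)), 885), 2) = Pow(Add(Mul(-3, Rational(-1, 13)), 885), 2) = Pow(Add(Rational(3, 13), 885), 2) = Pow(Rational(11508, 13), 2) = Rational(132434064, 169)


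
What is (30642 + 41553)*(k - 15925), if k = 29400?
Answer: 972827625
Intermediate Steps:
(30642 + 41553)*(k - 15925) = (30642 + 41553)*(29400 - 15925) = 72195*13475 = 972827625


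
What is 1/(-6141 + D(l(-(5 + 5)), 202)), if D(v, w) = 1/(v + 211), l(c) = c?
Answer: -201/1234340 ≈ -0.00016284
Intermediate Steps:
D(v, w) = 1/(211 + v)
1/(-6141 + D(l(-(5 + 5)), 202)) = 1/(-6141 + 1/(211 - (5 + 5))) = 1/(-6141 + 1/(211 - 1*10)) = 1/(-6141 + 1/(211 - 10)) = 1/(-6141 + 1/201) = 1/(-1234340/201) = -201/1234340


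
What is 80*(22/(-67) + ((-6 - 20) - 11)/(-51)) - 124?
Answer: -315148/3417 ≈ -92.229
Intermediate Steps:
80*(22/(-67) + ((-6 - 20) - 11)/(-51)) - 124 = 80*(22*(-1/67) + (-26 - 11)*(-1/51)) - 124 = 80*(-22/67 - 37*(-1/51)) - 124 = 80*(-22/67 + 37/51) - 124 = 80*(1357/3417) - 124 = 108560/3417 - 124 = -315148/3417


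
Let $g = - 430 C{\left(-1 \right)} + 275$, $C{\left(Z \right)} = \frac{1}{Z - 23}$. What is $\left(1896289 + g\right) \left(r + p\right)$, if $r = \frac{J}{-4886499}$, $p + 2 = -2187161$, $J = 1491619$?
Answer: $- \frac{60809563404505609187}{14659497} \approx -4.1481 \cdot 10^{12}$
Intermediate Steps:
$p = -2187163$ ($p = -2 - 2187161 = -2187163$)
$C{\left(Z \right)} = \frac{1}{-23 + Z}$
$g = \frac{3515}{12}$ ($g = - \frac{430}{-23 - 1} + 275 = - \frac{430}{-24} + 275 = \left(-430\right) \left(- \frac{1}{24}\right) + 275 = \frac{215}{12} + 275 = \frac{3515}{12} \approx 292.92$)
$r = - \frac{1491619}{4886499}$ ($r = \frac{1491619}{-4886499} = 1491619 \left(- \frac{1}{4886499}\right) = - \frac{1491619}{4886499} \approx -0.30525$)
$\left(1896289 + g\right) \left(r + p\right) = \left(1896289 + \frac{3515}{12}\right) \left(- \frac{1491619}{4886499} - 2187163\right) = \frac{22758983}{12} \left(- \frac{10687571303956}{4886499}\right) = - \frac{60809563404505609187}{14659497}$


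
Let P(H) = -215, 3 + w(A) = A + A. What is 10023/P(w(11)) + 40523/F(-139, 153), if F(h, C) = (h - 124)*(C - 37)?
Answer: -314494129/6559220 ≈ -47.947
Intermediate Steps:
w(A) = -3 + 2*A (w(A) = -3 + (A + A) = -3 + 2*A)
F(h, C) = (-124 + h)*(-37 + C)
10023/P(w(11)) + 40523/F(-139, 153) = 10023/(-215) + 40523/(4588 - 124*153 - 37*(-139) + 153*(-139)) = 10023*(-1/215) + 40523/(4588 - 18972 + 5143 - 21267) = -10023/215 + 40523/(-30508) = -10023/215 + 40523*(-1/30508) = -10023/215 - 40523/30508 = -314494129/6559220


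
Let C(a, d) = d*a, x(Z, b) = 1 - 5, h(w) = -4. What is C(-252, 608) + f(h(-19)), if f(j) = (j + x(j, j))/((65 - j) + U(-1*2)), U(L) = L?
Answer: -10265480/67 ≈ -1.5322e+5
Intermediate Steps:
x(Z, b) = -4
C(a, d) = a*d
f(j) = (-4 + j)/(63 - j) (f(j) = (j - 4)/((65 - j) - 1*2) = (-4 + j)/((65 - j) - 2) = (-4 + j)/(63 - j))
C(-252, 608) + f(h(-19)) = -252*608 + (4 - 1*(-4))/(-63 - 4) = -153216 + (4 + 4)/(-67) = -153216 - 1/67*8 = -153216 - 8/67 = -10265480/67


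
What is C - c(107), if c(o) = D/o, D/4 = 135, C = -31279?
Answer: -3347393/107 ≈ -31284.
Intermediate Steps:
D = 540 (D = 4*135 = 540)
c(o) = 540/o
C - c(107) = -31279 - 540/107 = -3347393/107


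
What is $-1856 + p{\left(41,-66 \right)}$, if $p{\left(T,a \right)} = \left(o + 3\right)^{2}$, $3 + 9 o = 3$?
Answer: $-1847$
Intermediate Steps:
$o = 0$ ($o = - \frac{1}{3} + \frac{1}{9} \cdot 3 = - \frac{1}{3} + \frac{1}{3} = 0$)
$p{\left(T,a \right)} = 9$ ($p{\left(T,a \right)} = \left(0 + 3\right)^{2} = 3^{2} = 9$)
$-1856 + p{\left(41,-66 \right)} = -1856 + 9 = -1847$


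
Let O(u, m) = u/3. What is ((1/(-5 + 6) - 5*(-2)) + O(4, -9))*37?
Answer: 1369/3 ≈ 456.33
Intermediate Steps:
O(u, m) = u/3 (O(u, m) = u*(⅓) = u/3)
((1/(-5 + 6) - 5*(-2)) + O(4, -9))*37 = ((1/(-5 + 6) - 5*(-2)) + (⅓)*4)*37 = ((1/1 + 10) + 4/3)*37 = ((1 + 10) + 4/3)*37 = (11 + 4/3)*37 = (37/3)*37 = 1369/3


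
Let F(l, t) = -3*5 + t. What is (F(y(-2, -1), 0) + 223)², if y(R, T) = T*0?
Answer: 43264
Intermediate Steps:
y(R, T) = 0
F(l, t) = -15 + t
(F(y(-2, -1), 0) + 223)² = ((-15 + 0) + 223)² = (-15 + 223)² = 208² = 43264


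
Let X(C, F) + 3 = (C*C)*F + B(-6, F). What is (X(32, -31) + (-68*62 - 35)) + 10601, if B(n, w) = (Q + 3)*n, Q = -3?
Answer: -25397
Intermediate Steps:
B(n, w) = 0 (B(n, w) = (-3 + 3)*n = 0*n = 0)
X(C, F) = -3 + F*C**2 (X(C, F) = -3 + ((C*C)*F + 0) = -3 + (C**2*F + 0) = -3 + (F*C**2 + 0) = -3 + F*C**2)
(X(32, -31) + (-68*62 - 35)) + 10601 = ((-3 - 31*32**2) + (-68*62 - 35)) + 10601 = ((-3 - 31*1024) + (-4216 - 35)) + 10601 = ((-3 - 31744) - 4251) + 10601 = (-31747 - 4251) + 10601 = -35998 + 10601 = -25397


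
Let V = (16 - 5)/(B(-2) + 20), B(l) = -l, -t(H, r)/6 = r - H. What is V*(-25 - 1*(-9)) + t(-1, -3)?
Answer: 4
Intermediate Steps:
t(H, r) = -6*r + 6*H (t(H, r) = -6*(r - H) = -6*r + 6*H)
V = ½ (V = (16 - 5)/(-1*(-2) + 20) = 11/(2 + 20) = 11/22 = 11*(1/22) = ½ ≈ 0.50000)
V*(-25 - 1*(-9)) + t(-1, -3) = (-25 - 1*(-9))/2 + (-6*(-3) + 6*(-1)) = (-25 + 9)/2 + (18 - 6) = (½)*(-16) + 12 = -8 + 12 = 4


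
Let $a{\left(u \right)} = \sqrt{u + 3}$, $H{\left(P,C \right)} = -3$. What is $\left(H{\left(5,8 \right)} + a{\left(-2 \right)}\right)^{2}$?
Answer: $4$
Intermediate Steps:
$a{\left(u \right)} = \sqrt{3 + u}$
$\left(H{\left(5,8 \right)} + a{\left(-2 \right)}\right)^{2} = \left(-3 + \sqrt{3 - 2}\right)^{2} = \left(-3 + \sqrt{1}\right)^{2} = \left(-3 + 1\right)^{2} = \left(-2\right)^{2} = 4$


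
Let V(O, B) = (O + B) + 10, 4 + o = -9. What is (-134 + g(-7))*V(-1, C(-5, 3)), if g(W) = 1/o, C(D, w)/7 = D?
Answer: 3486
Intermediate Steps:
o = -13 (o = -4 - 9 = -13)
C(D, w) = 7*D
g(W) = -1/13 (g(W) = 1/(-13) = -1/13)
V(O, B) = 10 + B + O (V(O, B) = (B + O) + 10 = 10 + B + O)
(-134 + g(-7))*V(-1, C(-5, 3)) = (-134 - 1/13)*(10 + 7*(-5) - 1) = -1743*(10 - 35 - 1)/13 = -1743/13*(-26) = 3486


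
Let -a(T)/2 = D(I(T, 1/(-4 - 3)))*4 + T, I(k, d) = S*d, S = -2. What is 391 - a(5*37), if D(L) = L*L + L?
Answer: 37433/49 ≈ 763.94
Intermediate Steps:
I(k, d) = -2*d
D(L) = L + L² (D(L) = L² + L = L + L²)
a(T) = -144/49 - 2*T (a(T) = -2*(((-2/(-4 - 3))*(1 - 2/(-4 - 3)))*4 + T) = -2*(((-2/(-7))*(1 - 2/(-7)))*4 + T) = -2*(((-2*(-⅐))*(1 - 2*(-⅐)))*4 + T) = -2*((2*(1 + 2/7)/7)*4 + T) = -2*(((2/7)*(9/7))*4 + T) = -2*((18/49)*4 + T) = -2*(72/49 + T) = -144/49 - 2*T)
391 - a(5*37) = 391 - (-144/49 - 10*37) = 391 - (-144/49 - 2*185) = 391 - (-144/49 - 370) = 391 - 1*(-18274/49) = 391 + 18274/49 = 37433/49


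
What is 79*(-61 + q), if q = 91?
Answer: 2370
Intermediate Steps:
79*(-61 + q) = 79*(-61 + 91) = 79*30 = 2370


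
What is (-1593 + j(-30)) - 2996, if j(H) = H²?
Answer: -3689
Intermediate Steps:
(-1593 + j(-30)) - 2996 = (-1593 + (-30)²) - 2996 = (-1593 + 900) - 2996 = -693 - 2996 = -3689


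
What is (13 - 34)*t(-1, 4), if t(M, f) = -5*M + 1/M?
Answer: -84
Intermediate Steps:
t(M, f) = 1/M - 5*M
(13 - 34)*t(-1, 4) = (13 - 34)*(1/(-1) - 5*(-1)) = -21*(-1 + 5) = -21*4 = -84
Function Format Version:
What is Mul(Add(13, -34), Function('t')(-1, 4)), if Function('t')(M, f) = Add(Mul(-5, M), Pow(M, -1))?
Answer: -84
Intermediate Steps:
Function('t')(M, f) = Add(Pow(M, -1), Mul(-5, M))
Mul(Add(13, -34), Function('t')(-1, 4)) = Mul(Add(13, -34), Add(Pow(-1, -1), Mul(-5, -1))) = Mul(-21, Add(-1, 5)) = Mul(-21, 4) = -84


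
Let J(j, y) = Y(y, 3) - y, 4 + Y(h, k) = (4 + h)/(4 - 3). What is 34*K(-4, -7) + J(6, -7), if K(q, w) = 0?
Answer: 0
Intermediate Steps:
Y(h, k) = h (Y(h, k) = -4 + (4 + h)/(4 - 3) = -4 + (4 + h)/1 = -4 + (4 + h)*1 = -4 + (4 + h) = h)
J(j, y) = 0 (J(j, y) = y - y = 0)
34*K(-4, -7) + J(6, -7) = 34*0 + 0 = 0 + 0 = 0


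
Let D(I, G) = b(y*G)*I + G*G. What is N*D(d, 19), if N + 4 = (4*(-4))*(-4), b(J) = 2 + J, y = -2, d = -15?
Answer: 54060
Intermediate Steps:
D(I, G) = G**2 + I*(2 - 2*G) (D(I, G) = (2 - 2*G)*I + G*G = I*(2 - 2*G) + G**2 = G**2 + I*(2 - 2*G))
N = 60 (N = -4 + (4*(-4))*(-4) = -4 - 16*(-4) = -4 + 64 = 60)
N*D(d, 19) = 60*(19**2 + 2*(-15)*(1 - 1*19)) = 60*(361 + 2*(-15)*(1 - 19)) = 60*(361 + 2*(-15)*(-18)) = 60*(361 + 540) = 60*901 = 54060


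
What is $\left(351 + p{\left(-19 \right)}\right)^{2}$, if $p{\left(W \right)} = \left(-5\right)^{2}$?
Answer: $141376$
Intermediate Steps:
$p{\left(W \right)} = 25$
$\left(351 + p{\left(-19 \right)}\right)^{2} = \left(351 + 25\right)^{2} = 376^{2} = 141376$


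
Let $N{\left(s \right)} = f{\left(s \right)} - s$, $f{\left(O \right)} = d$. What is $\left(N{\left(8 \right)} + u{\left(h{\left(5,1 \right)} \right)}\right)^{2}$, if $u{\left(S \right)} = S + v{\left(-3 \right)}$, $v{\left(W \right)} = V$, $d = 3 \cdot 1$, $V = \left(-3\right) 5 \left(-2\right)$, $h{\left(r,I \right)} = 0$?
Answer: $625$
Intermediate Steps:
$V = 30$ ($V = \left(-15\right) \left(-2\right) = 30$)
$d = 3$
$f{\left(O \right)} = 3$
$v{\left(W \right)} = 30$
$N{\left(s \right)} = 3 - s$
$u{\left(S \right)} = 30 + S$ ($u{\left(S \right)} = S + 30 = 30 + S$)
$\left(N{\left(8 \right)} + u{\left(h{\left(5,1 \right)} \right)}\right)^{2} = \left(\left(3 - 8\right) + \left(30 + 0\right)\right)^{2} = \left(\left(3 - 8\right) + 30\right)^{2} = \left(-5 + 30\right)^{2} = 25^{2} = 625$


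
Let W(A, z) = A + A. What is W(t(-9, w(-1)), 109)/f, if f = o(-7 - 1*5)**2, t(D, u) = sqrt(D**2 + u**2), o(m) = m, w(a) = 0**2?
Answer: 1/8 ≈ 0.12500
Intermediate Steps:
w(a) = 0
W(A, z) = 2*A
f = 144 (f = (-7 - 1*5)**2 = (-7 - 5)**2 = (-12)**2 = 144)
W(t(-9, w(-1)), 109)/f = (2*sqrt((-9)**2 + 0**2))/144 = (2*sqrt(81 + 0))*(1/144) = (2*sqrt(81))*(1/144) = (2*9)*(1/144) = 18*(1/144) = 1/8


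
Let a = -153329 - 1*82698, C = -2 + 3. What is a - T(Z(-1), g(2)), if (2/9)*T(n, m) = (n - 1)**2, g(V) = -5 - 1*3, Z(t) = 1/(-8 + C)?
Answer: -11565611/49 ≈ -2.3603e+5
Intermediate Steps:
C = 1
Z(t) = -1/7 (Z(t) = 1/(-8 + 1) = 1/(-7) = -1/7)
g(V) = -8 (g(V) = -5 - 3 = -8)
a = -236027 (a = -153329 - 82698 = -236027)
T(n, m) = 9*(-1 + n)**2/2 (T(n, m) = 9*(n - 1)**2/2 = 9*(-1 + n)**2/2)
a - T(Z(-1), g(2)) = -236027 - 9*(-1 - 1/7)**2/2 = -236027 - 9*(-8/7)**2/2 = -236027 - 9*64/(2*49) = -236027 - 1*288/49 = -236027 - 288/49 = -11565611/49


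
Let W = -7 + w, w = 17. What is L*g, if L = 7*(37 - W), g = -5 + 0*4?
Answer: -945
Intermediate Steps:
W = 10 (W = -7 + 17 = 10)
g = -5 (g = -5 + 0 = -5)
L = 189 (L = 7*(37 - 1*10) = 7*(37 - 10) = 7*27 = 189)
L*g = 189*(-5) = -945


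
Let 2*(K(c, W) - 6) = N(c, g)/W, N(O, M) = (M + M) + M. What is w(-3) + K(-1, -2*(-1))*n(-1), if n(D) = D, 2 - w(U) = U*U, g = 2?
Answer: -29/2 ≈ -14.500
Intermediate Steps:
w(U) = 2 - U² (w(U) = 2 - U*U = 2 - U²)
N(O, M) = 3*M (N(O, M) = 2*M + M = 3*M)
K(c, W) = 6 + 3/W (K(c, W) = 6 + ((3*2)/W)/2 = 6 + (6/W)/2 = 6 + 3/W)
w(-3) + K(-1, -2*(-1))*n(-1) = (2 - 1*(-3)²) + (6 + 3/((-2*(-1))))*(-1) = (2 - 1*9) + (6 + 3/2)*(-1) = (2 - 9) + (6 + 3*(½))*(-1) = -7 + (6 + 3/2)*(-1) = -7 + (15/2)*(-1) = -7 - 15/2 = -29/2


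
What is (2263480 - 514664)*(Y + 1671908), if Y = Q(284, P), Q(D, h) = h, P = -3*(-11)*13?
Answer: 2924609702992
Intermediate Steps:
P = 429 (P = 33*13 = 429)
Y = 429
(2263480 - 514664)*(Y + 1671908) = (2263480 - 514664)*(429 + 1671908) = 1748816*1672337 = 2924609702992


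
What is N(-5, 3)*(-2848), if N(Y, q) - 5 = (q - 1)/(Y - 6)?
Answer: -150944/11 ≈ -13722.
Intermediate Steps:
N(Y, q) = 5 + (-1 + q)/(-6 + Y) (N(Y, q) = 5 + (q - 1)/(Y - 6) = 5 + (-1 + q)/(-6 + Y))
N(-5, 3)*(-2848) = ((-31 + 3 + 5*(-5))/(-6 - 5))*(-2848) = ((-31 + 3 - 25)/(-11))*(-2848) = -1/11*(-53)*(-2848) = (53/11)*(-2848) = -150944/11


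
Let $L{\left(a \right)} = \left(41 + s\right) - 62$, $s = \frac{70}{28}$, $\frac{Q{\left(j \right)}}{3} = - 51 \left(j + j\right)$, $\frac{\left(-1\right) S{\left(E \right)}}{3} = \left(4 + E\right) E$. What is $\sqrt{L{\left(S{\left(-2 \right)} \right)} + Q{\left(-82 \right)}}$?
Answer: $\frac{\sqrt{100294}}{2} \approx 158.35$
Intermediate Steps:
$S{\left(E \right)} = - 3 E \left(4 + E\right)$ ($S{\left(E \right)} = - 3 \left(4 + E\right) E = - 3 E \left(4 + E\right)$)
$Q{\left(j \right)} = - 306 j$ ($Q{\left(j \right)} = 3 \left(- 51 \left(j + j\right)\right) = 3 \left(- 51 \cdot 2 j\right) = 3 \left(- 102 j\right) = - 306 j$)
$s = \frac{5}{2}$ ($s = 70 \cdot \frac{1}{28} = \frac{5}{2} \approx 2.5$)
$L{\left(a \right)} = - \frac{37}{2}$ ($L{\left(a \right)} = \left(41 + \frac{5}{2}\right) - 62 = \frac{87}{2} - 62 = - \frac{37}{2}$)
$\sqrt{L{\left(S{\left(-2 \right)} \right)} + Q{\left(-82 \right)}} = \sqrt{- \frac{37}{2} - -25092} = \sqrt{- \frac{37}{2} + 25092} = \sqrt{\frac{50147}{2}} = \frac{\sqrt{100294}}{2}$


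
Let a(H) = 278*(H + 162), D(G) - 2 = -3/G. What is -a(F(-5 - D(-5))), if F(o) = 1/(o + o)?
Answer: -1710673/38 ≈ -45018.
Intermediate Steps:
D(G) = 2 - 3/G
F(o) = 1/(2*o)
a(H) = 45036 + 278*H (a(H) = 278*(162 + H) = 45036 + 278*H)
-a(F(-5 - D(-5))) = -(45036 + 278*(1/(2*(-5 - (2 - 3/(-5)))))) = -(45036 + 278*(1/(2*(-5 - (2 - 3*(-⅕)))))) = -(45036 + 278*(1/(2*(-5 - (2 + ⅗))))) = -(45036 + 278*(1/(2*(-5 - 1*13/5)))) = -(45036 + 278*(1/(2*(-5 - 13/5)))) = -(45036 + 278*(1/(2*(-38/5)))) = -(45036 + 278*((½)*(-5/38))) = -(45036 + 278*(-5/76)) = -(45036 - 695/38) = -1*1710673/38 = -1710673/38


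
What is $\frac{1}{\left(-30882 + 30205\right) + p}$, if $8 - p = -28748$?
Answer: $\frac{1}{28079} \approx 3.5614 \cdot 10^{-5}$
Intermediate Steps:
$p = 28756$ ($p = 8 - -28748 = 8 + 28748 = 28756$)
$\frac{1}{\left(-30882 + 30205\right) + p} = \frac{1}{\left(-30882 + 30205\right) + 28756} = \frac{1}{-677 + 28756} = \frac{1}{28079}$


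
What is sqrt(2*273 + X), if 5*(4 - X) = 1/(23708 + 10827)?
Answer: 3*sqrt(72885157427)/34535 ≈ 23.452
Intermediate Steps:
X = 690699/172675 (X = 4 - 1/(5*(23708 + 10827)) = 4 - 1/5/34535 = 4 - 1/5*1/34535 = 4 - 1/172675 = 690699/172675 ≈ 4.0000)
sqrt(2*273 + X) = sqrt(2*273 + 690699/172675) = sqrt(546 + 690699/172675) = sqrt(94971249/172675) = 3*sqrt(72885157427)/34535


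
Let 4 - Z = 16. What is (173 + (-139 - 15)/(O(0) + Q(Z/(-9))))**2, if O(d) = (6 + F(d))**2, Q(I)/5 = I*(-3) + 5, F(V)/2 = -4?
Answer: 1968409/81 ≈ 24301.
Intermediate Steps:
F(V) = -8 (F(V) = 2*(-4) = -8)
Z = -12 (Z = 4 - 1*16 = 4 - 16 = -12)
Q(I) = 25 - 15*I (Q(I) = 5*(I*(-3) + 5) = 5*(-3*I + 5) = 5*(5 - 3*I) = 25 - 15*I)
O(d) = 4 (O(d) = (6 - 8)**2 = (-2)**2 = 4)
(173 + (-139 - 15)/(O(0) + Q(Z/(-9))))**2 = (173 + (-139 - 15)/(4 + (25 - (-180)/(-9))))**2 = (173 - 154/(4 + (25 - (-180)*(-1)/9)))**2 = (173 - 154/(4 + (25 - 15*4/3)))**2 = (173 - 154/(4 + (25 - 20)))**2 = (173 - 154/(4 + 5))**2 = (173 - 154/9)**2 = (1403/9)**2 = 1968409/81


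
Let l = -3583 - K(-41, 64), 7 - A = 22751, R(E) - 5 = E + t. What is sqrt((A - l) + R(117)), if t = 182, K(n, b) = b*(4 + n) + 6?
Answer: I*sqrt(21219) ≈ 145.67*I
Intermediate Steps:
K(n, b) = 6 + b*(4 + n)
R(E) = 187 + E (R(E) = 5 + (E + 182) = 5 + (182 + E) = 187 + E)
A = -22744 (A = 7 - 1*22751 = 7 - 22751 = -22744)
l = -1221 (l = -3583 - (6 + 4*64 + 64*(-41)) = -3583 - (6 + 256 - 2624) = -3583 - 1*(-2362) = -3583 + 2362 = -1221)
sqrt((A - l) + R(117)) = sqrt((-22744 - 1*(-1221)) + (187 + 117)) = sqrt((-22744 + 1221) + 304) = sqrt(-21523 + 304) = sqrt(-21219) = I*sqrt(21219)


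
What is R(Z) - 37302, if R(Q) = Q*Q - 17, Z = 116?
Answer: -23863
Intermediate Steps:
R(Q) = -17 + Q**2 (R(Q) = Q**2 - 17 = -17 + Q**2)
R(Z) - 37302 = (-17 + 116**2) - 37302 = (-17 + 13456) - 37302 = 13439 - 37302 = -23863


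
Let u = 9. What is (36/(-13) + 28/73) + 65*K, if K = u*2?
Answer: 1108066/949 ≈ 1167.6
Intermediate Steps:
K = 18 (K = 9*2 = 18)
(36/(-13) + 28/73) + 65*K = (36/(-13) + 28/73) + 65*18 = (36*(-1/13) + 28*(1/73)) + 1170 = (-36/13 + 28/73) + 1170 = -2264/949 + 1170 = 1108066/949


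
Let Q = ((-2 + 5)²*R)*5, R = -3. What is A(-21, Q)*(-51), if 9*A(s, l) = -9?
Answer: 51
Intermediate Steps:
Q = -135 (Q = ((-2 + 5)²*(-3))*5 = (3²*(-3))*5 = (9*(-3))*5 = -27*5 = -135)
A(s, l) = -1 (A(s, l) = (⅑)*(-9) = -1)
A(-21, Q)*(-51) = -1*(-51) = 51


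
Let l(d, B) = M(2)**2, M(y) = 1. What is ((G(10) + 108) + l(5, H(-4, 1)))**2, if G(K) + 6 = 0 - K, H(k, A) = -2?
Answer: 8649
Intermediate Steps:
G(K) = -6 - K (G(K) = -6 + (0 - K) = -6 - K)
l(d, B) = 1 (l(d, B) = 1**2 = 1)
((G(10) + 108) + l(5, H(-4, 1)))**2 = (((-6 - 1*10) + 108) + 1)**2 = (((-6 - 10) + 108) + 1)**2 = ((-16 + 108) + 1)**2 = (92 + 1)**2 = 93**2 = 8649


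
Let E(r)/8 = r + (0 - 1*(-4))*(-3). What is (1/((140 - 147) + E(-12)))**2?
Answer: 1/39601 ≈ 2.5252e-5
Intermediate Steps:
E(r) = -96 + 8*r (E(r) = 8*(r + (0 - 1*(-4))*(-3)) = 8*(r + (0 + 4)*(-3)) = 8*(r + 4*(-3)) = 8*(r - 12) = 8*(-12 + r) = -96 + 8*r)
(1/((140 - 147) + E(-12)))**2 = (1/((140 - 147) + (-96 + 8*(-12))))**2 = (1/(-7 + (-96 - 96)))**2 = (1/(-7 - 192))**2 = (1/(-199))**2 = (-1/199)**2 = 1/39601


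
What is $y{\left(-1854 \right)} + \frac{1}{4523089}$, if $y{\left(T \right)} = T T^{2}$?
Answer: $- \frac{28824668594635895}{4523089} \approx -6.3728 \cdot 10^{9}$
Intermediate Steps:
$y{\left(T \right)} = T^{3}$
$y{\left(-1854 \right)} + \frac{1}{4523089} = \left(-1854\right)^{3} + \frac{1}{4523089} = -6372783864 + \frac{1}{4523089} = - \frac{28824668594635895}{4523089}$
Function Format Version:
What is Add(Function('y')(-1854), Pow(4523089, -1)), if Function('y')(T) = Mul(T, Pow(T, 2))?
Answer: Rational(-28824668594635895, 4523089) ≈ -6.3728e+9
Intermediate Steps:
Function('y')(T) = Pow(T, 3)
Add(Function('y')(-1854), Pow(4523089, -1)) = Add(Pow(-1854, 3), Pow(4523089, -1)) = Add(-6372783864, Rational(1, 4523089)) = Rational(-28824668594635895, 4523089)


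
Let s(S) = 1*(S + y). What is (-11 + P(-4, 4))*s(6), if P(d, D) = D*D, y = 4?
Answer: 50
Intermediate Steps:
P(d, D) = D²
s(S) = 4 + S (s(S) = 1*(S + 4) = 1*(4 + S) = 4 + S)
(-11 + P(-4, 4))*s(6) = (-11 + 4²)*(4 + 6) = (-11 + 16)*10 = 5*10 = 50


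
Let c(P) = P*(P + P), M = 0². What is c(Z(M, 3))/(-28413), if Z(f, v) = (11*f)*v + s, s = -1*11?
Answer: -22/2583 ≈ -0.0085172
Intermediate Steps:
M = 0
s = -11
Z(f, v) = -11 + 11*f*v (Z(f, v) = (11*f)*v - 11 = 11*f*v - 11 = -11 + 11*f*v)
c(P) = 2*P² (c(P) = P*(2*P) = 2*P²)
c(Z(M, 3))/(-28413) = (2*(-11 + 11*0*3)²)/(-28413) = (2*(-11 + 0)²)*(-1/28413) = (2*(-11)²)*(-1/28413) = (2*121)*(-1/28413) = 242*(-1/28413) = -22/2583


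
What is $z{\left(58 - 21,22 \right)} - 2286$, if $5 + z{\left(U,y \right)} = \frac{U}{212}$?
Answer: $- \frac{485655}{212} \approx -2290.8$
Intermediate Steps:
$z{\left(U,y \right)} = -5 + \frac{U}{212}$
$z{\left(58 - 21,22 \right)} - 2286 = \left(-5 + \frac{58 - 21}{212}\right) - 2286 = \left(-5 + \frac{1}{212} \cdot 37\right) - 2286 = \left(-5 + \frac{37}{212}\right) - 2286 = - \frac{1023}{212} - 2286 = - \frac{485655}{212}$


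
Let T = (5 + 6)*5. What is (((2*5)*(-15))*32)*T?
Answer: -264000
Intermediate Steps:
T = 55 (T = 11*5 = 55)
(((2*5)*(-15))*32)*T = (((2*5)*(-15))*32)*55 = ((10*(-15))*32)*55 = -150*32*55 = -4800*55 = -264000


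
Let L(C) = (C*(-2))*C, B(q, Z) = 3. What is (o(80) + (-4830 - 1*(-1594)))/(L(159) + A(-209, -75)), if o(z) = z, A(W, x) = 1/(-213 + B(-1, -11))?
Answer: 662760/10618021 ≈ 0.062418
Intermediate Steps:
L(C) = -2*C² (L(C) = (-2*C)*C = -2*C²)
A(W, x) = -1/210 (A(W, x) = 1/(-213 + 3) = 1/(-210) = -1/210)
(o(80) + (-4830 - 1*(-1594)))/(L(159) + A(-209, -75)) = (80 + (-4830 - 1*(-1594)))/(-2*159² - 1/210) = (80 + (-4830 + 1594))/(-2*25281 - 1/210) = (80 - 3236)/(-50562 - 1/210) = -3156/(-10618021/210) = -3156*(-210/10618021) = 662760/10618021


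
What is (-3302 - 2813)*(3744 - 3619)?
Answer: -764375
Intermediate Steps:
(-3302 - 2813)*(3744 - 3619) = -6115*125 = -764375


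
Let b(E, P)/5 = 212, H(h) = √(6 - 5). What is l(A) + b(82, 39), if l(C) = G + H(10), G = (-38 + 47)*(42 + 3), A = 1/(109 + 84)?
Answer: 1466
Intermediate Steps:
H(h) = 1 (H(h) = √1 = 1)
b(E, P) = 1060 (b(E, P) = 5*212 = 1060)
A = 1/193 ≈ 0.0051813
G = 405 (G = 9*45 = 405)
l(C) = 406 (l(C) = 405 + 1 = 406)
l(A) + b(82, 39) = 406 + 1060 = 1466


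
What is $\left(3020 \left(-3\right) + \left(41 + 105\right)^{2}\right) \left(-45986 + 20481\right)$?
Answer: $-312589280$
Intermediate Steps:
$\left(3020 \left(-3\right) + \left(41 + 105\right)^{2}\right) \left(-45986 + 20481\right) = \left(-9060 + 146^{2}\right) \left(-25505\right) = \left(-9060 + 21316\right) \left(-25505\right) = 12256 \left(-25505\right) = -312589280$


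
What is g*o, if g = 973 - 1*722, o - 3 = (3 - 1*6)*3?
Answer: -1506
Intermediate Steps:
o = -6 (o = 3 + (3 - 1*6)*3 = 3 + (3 - 6)*3 = 3 - 3*3 = 3 - 9 = -6)
g = 251 (g = 973 - 722 = 251)
g*o = 251*(-6) = -1506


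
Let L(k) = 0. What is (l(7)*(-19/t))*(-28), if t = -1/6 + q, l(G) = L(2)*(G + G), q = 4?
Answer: 0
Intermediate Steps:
l(G) = 0 (l(G) = 0*(G + G) = 0*(2*G) = 0)
t = 23/6 (t = -1/6 + 4 = -1*⅙ + 4 = -⅙ + 4 = 23/6 ≈ 3.8333)
(l(7)*(-19/t))*(-28) = (0*(-19/23/6))*(-28) = (0*(-19*6/23))*(-28) = (0*(-114/23))*(-28) = 0*(-28) = 0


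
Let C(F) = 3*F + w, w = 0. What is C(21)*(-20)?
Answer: -1260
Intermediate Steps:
C(F) = 3*F (C(F) = 3*F + 0 = 3*F)
C(21)*(-20) = (3*21)*(-20) = 63*(-20) = -1260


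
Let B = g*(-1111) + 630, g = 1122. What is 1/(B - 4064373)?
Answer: -1/5310285 ≈ -1.8831e-7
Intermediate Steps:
B = -1245912 (B = 1122*(-1111) + 630 = -1246542 + 630 = -1245912)
1/(B - 4064373) = 1/(-1245912 - 4064373) = 1/(-5310285) = -1/5310285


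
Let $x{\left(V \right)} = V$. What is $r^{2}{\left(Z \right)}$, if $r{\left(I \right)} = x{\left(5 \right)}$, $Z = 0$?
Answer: $25$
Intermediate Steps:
$r{\left(I \right)} = 5$
$r^{2}{\left(Z \right)} = 5^{2} = 25$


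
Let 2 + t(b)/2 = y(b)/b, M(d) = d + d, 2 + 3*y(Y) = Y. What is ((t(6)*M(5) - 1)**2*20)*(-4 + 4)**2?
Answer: 0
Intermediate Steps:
y(Y) = -2/3 + Y/3
M(d) = 2*d
t(b) = -4 + 2*(-2/3 + b/3)/b (t(b) = -4 + 2*((-2/3 + b/3)/b) = -4 + 2*(-2/3 + b/3)/b)
((t(6)*M(5) - 1)**2*20)*(-4 + 4)**2 = ((((2/3)*(-2 - 5*6)/6)*(2*5) - 1)**2*20)*(-4 + 4)**2 = ((((2/3)*(1/6)*(-2 - 30))*10 - 1)**2*20)*0**2 = ((((2/3)*(1/6)*(-32))*10 - 1)**2*20)*0 = ((-32/9*10 - 1)**2*20)*0 = ((-320/9 - 1)**2*20)*0 = ((-329/9)**2*20)*0 = ((108241/81)*20)*0 = (2164820/81)*0 = 0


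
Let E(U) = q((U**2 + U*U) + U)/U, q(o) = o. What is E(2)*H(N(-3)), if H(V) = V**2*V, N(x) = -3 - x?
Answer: 0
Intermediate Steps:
E(U) = (U + 2*U**2)/U (E(U) = ((U**2 + U*U) + U)/U = ((U**2 + U**2) + U)/U = (2*U**2 + U)/U = (U + 2*U**2)/U)
H(V) = V**3
E(2)*H(N(-3)) = (1 + 2*2)*(-3 - 1*(-3))**3 = (1 + 4)*(-3 + 3)**3 = 5*0**3 = 5*0 = 0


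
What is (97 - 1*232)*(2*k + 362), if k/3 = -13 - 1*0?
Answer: -38340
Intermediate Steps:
k = -39 (k = 3*(-13 - 1*0) = 3*(-13 + 0) = 3*(-13) = -39)
(97 - 1*232)*(2*k + 362) = (97 - 1*232)*(2*(-39) + 362) = (97 - 232)*(-78 + 362) = -135*284 = -38340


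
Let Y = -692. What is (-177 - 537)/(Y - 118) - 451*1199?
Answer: -73000996/135 ≈ -5.4075e+5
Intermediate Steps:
(-177 - 537)/(Y - 118) - 451*1199 = (-177 - 537)/(-692 - 118) - 451*1199 = -714/(-810) - 540749 = -714*(-1/810) - 540749 = 119/135 - 540749 = -73000996/135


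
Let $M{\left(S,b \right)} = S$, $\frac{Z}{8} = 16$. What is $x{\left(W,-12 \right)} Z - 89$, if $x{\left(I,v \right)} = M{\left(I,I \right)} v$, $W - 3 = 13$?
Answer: $-24665$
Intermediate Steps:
$W = 16$ ($W = 3 + 13 = 16$)
$Z = 128$ ($Z = 8 \cdot 16 = 128$)
$x{\left(I,v \right)} = I v$
$x{\left(W,-12 \right)} Z - 89 = 16 \left(-12\right) 128 - 89 = \left(-192\right) 128 - 89 = -24576 - 89 = -24665$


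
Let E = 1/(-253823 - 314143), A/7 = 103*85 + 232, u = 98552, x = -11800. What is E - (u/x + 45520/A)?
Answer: 57432219483173/7528857901950 ≈ 7.6283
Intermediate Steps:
A = 62909 (A = 7*(103*85 + 232) = 7*(8755 + 232) = 7*8987 = 62909)
E = -1/567966 (E = 1/(-567966) = -1/567966 ≈ -1.7607e-6)
E - (u/x + 45520/A) = -1/567966 - (98552/(-11800) + 45520/62909) = -1/567966 - (98552*(-1/11800) + 45520*(1/62909)) = -1/567966 - (-12319/1475 + 45520/62909) = -1/567966 - 1*(-707833971/92790775) = -1/567966 + 707833971/92790775 = 57432219483173/7528857901950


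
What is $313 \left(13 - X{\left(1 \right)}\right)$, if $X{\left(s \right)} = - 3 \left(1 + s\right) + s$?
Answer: $5634$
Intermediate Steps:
$X{\left(s \right)} = -3 - 2 s$ ($X{\left(s \right)} = \left(-3 - 3 s\right) + s = -3 - 2 s$)
$313 \left(13 - X{\left(1 \right)}\right) = 313 \left(13 - \left(-3 - 2\right)\right) = 313 \left(13 - -5\right) = 313 \left(13 + 5\right) = 313 \cdot 18 = 5634$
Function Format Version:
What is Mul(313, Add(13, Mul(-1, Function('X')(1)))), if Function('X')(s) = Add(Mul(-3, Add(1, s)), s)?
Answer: 5634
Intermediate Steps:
Function('X')(s) = Add(-3, Mul(-2, s)) (Function('X')(s) = Add(Add(-3, Mul(-3, s)), s) = Add(-3, Mul(-2, s)))
Mul(313, Add(13, Mul(-1, Function('X')(1)))) = Mul(313, Add(13, Mul(-1, Add(-3, Mul(-2, 1))))) = Mul(313, Add(13, Mul(-1, Add(-3, -2)))) = Mul(313, Add(13, Mul(-1, -5))) = Mul(313, Add(13, 5)) = Mul(313, 18) = 5634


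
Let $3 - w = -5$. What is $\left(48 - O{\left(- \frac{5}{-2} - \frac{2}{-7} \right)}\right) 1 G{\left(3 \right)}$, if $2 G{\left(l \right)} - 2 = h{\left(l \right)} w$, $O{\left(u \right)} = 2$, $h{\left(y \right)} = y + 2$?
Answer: $966$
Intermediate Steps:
$h{\left(y \right)} = 2 + y$
$w = 8$ ($w = 3 - -5 = 3 + 5 = 8$)
$G{\left(l \right)} = 9 + 4 l$ ($G{\left(l \right)} = 1 + \frac{\left(2 + l\right) 8}{2} = 1 + \frac{16 + 8 l}{2} = 1 + \left(8 + 4 l\right) = 9 + 4 l$)
$\left(48 - O{\left(- \frac{5}{-2} - \frac{2}{-7} \right)}\right) 1 G{\left(3 \right)} = \left(48 - 2\right) 1 \left(9 + 4 \cdot 3\right) = \left(48 - 2\right) 1 \left(9 + 12\right) = 46 \cdot 1 \cdot 21 = 46 \cdot 21 = 966$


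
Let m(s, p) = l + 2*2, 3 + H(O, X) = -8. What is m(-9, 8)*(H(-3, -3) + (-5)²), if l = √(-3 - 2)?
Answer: 56 + 14*I*√5 ≈ 56.0 + 31.305*I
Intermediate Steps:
H(O, X) = -11 (H(O, X) = -3 - 8 = -11)
l = I*√5 (l = √(-5) = I*√5 ≈ 2.2361*I)
m(s, p) = 4 + I*√5 (m(s, p) = I*√5 + 2*2 = I*√5 + 4 = 4 + I*√5)
m(-9, 8)*(H(-3, -3) + (-5)²) = (4 + I*√5)*(-11 + (-5)²) = (4 + I*√5)*(-11 + 25) = (4 + I*√5)*14 = 56 + 14*I*√5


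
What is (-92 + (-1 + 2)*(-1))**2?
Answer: 8649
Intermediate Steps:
(-92 + (-1 + 2)*(-1))**2 = (-92 + 1*(-1))**2 = (-92 - 1)**2 = (-93)**2 = 8649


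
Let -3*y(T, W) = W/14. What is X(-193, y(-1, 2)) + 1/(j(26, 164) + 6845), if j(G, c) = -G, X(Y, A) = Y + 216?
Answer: 156838/6819 ≈ 23.000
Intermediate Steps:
y(T, W) = -W/42 (y(T, W) = -W/(3*14) = -W/42)
X(Y, A) = 216 + Y
X(-193, y(-1, 2)) + 1/(j(26, 164) + 6845) = (216 - 193) + 1/(-1*26 + 6845) = 23 + 1/(-26 + 6845) = 23 + 1/6819 = 156838/6819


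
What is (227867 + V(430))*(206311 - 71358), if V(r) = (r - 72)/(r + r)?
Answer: 13223098314517/430 ≈ 3.0751e+10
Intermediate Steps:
V(r) = (-72 + r)/(2*r) (V(r) = (-72 + r)/((2*r)) = (-72 + r)*(1/(2*r)) = (-72 + r)/(2*r))
(227867 + V(430))*(206311 - 71358) = (227867 + (½)*(-72 + 430)/430)*(206311 - 71358) = (227867 + (½)*(1/430)*358)*134953 = (227867 + 179/430)*134953 = (97982989/430)*134953 = 13223098314517/430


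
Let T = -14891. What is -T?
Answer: 14891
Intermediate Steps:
-T = -1*(-14891) = 14891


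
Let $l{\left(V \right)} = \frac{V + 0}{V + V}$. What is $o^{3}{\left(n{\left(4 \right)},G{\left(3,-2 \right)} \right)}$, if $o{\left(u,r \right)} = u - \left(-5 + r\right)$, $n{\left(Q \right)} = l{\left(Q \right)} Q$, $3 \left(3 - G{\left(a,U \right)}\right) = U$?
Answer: $\frac{1000}{27} \approx 37.037$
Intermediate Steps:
$l{\left(V \right)} = \frac{1}{2}$ ($l{\left(V \right)} = \frac{V}{2 V} = V \frac{1}{2 V} = \frac{1}{2}$)
$G{\left(a,U \right)} = 3 - \frac{U}{3}$
$n{\left(Q \right)} = \frac{Q}{2}$
$o{\left(u,r \right)} = 5 + u - r$
$o^{3}{\left(n{\left(4 \right)},G{\left(3,-2 \right)} \right)} = \left(5 + \frac{1}{2} \cdot 4 - \left(3 - - \frac{2}{3}\right)\right)^{3} = \left(5 + 2 - \left(3 + \frac{2}{3}\right)\right)^{3} = \left(5 + 2 - \frac{11}{3}\right)^{3} = \left(\frac{10}{3}\right)^{3} = \frac{1000}{27}$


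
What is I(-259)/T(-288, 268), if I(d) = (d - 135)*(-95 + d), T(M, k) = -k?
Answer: -34869/67 ≈ -520.43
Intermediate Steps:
I(d) = (-135 + d)*(-95 + d)
I(-259)/T(-288, 268) = (12825 + (-259)**2 - 230*(-259))/((-1*268)) = (12825 + 67081 + 59570)/(-268) = 139476*(-1/268) = -34869/67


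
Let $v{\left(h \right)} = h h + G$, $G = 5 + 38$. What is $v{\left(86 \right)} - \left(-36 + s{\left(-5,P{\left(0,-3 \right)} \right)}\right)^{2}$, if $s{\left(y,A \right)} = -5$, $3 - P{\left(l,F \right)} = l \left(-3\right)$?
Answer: $5758$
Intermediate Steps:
$P{\left(l,F \right)} = 3 + 3 l$ ($P{\left(l,F \right)} = 3 - l \left(-3\right) = 3 - - 3 l = 3 + 3 l$)
$G = 43$
$v{\left(h \right)} = 43 + h^{2}$ ($v{\left(h \right)} = h h + 43 = h^{2} + 43 = 43 + h^{2}$)
$v{\left(86 \right)} - \left(-36 + s{\left(-5,P{\left(0,-3 \right)} \right)}\right)^{2} = \left(43 + 86^{2}\right) - \left(-36 - 5\right)^{2} = \left(43 + 7396\right) - \left(-41\right)^{2} = 7439 - 1681 = 5758$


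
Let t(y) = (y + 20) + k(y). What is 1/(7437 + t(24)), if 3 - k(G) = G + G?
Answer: 1/7436 ≈ 0.00013448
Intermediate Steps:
k(G) = 3 - 2*G (k(G) = 3 - (G + G) = 3 - 2*G)
t(y) = 23 - y (t(y) = (y + 20) + (3 - 2*y) = (20 + y) + (3 - 2*y) = 23 - y)
1/(7437 + t(24)) = 1/(7437 + (23 - 1*24)) = 1/(7437 + (23 - 24)) = 1/(7437 - 1) = 1/7436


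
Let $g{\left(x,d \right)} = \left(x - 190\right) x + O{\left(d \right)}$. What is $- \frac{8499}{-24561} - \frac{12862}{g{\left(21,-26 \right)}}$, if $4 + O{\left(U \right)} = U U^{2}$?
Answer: $\frac{55053217}{57661041} \approx 0.95477$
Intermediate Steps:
$O{\left(U \right)} = -4 + U^{3}$ ($O{\left(U \right)} = -4 + U U^{2} = -4 + U^{3}$)
$g{\left(x,d \right)} = -4 + d^{3} + x \left(-190 + x\right)$ ($g{\left(x,d \right)} = \left(x - 190\right) x + \left(-4 + d^{3}\right) = \left(-190 + x\right) x + \left(-4 + d^{3}\right) = x \left(-190 + x\right) + \left(-4 + d^{3}\right) = -4 + d^{3} + x \left(-190 + x\right)$)
$- \frac{8499}{-24561} - \frac{12862}{g{\left(21,-26 \right)}} = - \frac{8499}{-24561} - \frac{12862}{-4 + \left(-26\right)^{3} + 21^{2} - 3990} = \left(-8499\right) \left(- \frac{1}{24561}\right) - \frac{12862}{-4 - 17576 + 441 - 3990} = \frac{2833}{8187} - \frac{12862}{-21129} = \frac{2833}{8187} - - \frac{12862}{21129} = \frac{2833}{8187} + \frac{12862}{21129} = \frac{55053217}{57661041}$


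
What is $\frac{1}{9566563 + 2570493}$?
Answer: $\frac{1}{12137056} \approx 8.2392 \cdot 10^{-8}$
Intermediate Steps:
$\frac{1}{9566563 + 2570493} = \frac{1}{12137056}$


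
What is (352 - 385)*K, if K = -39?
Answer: 1287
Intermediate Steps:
(352 - 385)*K = (352 - 385)*(-39) = -33*(-39) = 1287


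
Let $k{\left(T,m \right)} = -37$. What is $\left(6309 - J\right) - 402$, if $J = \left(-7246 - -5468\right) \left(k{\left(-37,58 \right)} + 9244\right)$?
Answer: $16375953$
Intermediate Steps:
$J = -16370046$ ($J = \left(-7246 - -5468\right) \left(-37 + 9244\right) = \left(-7246 + \left(-318 + 5786\right)\right) 9207 = \left(-7246 + 5468\right) 9207 = \left(-1778\right) 9207 = -16370046$)
$\left(6309 - J\right) - 402 = \left(6309 - -16370046\right) - 402 = \left(6309 + 16370046\right) - 402 = 16376355 - 402 = 16375953$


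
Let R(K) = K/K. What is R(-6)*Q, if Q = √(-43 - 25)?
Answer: 2*I*√17 ≈ 8.2462*I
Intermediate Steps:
R(K) = 1
Q = 2*I*√17 (Q = √(-68) = 2*I*√17 ≈ 8.2462*I)
R(-6)*Q = 1*(2*I*√17) = 2*I*√17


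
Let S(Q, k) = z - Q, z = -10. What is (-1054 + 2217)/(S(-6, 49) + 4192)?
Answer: 1163/4188 ≈ 0.27770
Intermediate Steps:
S(Q, k) = -10 - Q
(-1054 + 2217)/(S(-6, 49) + 4192) = (-1054 + 2217)/((-10 - 1*(-6)) + 4192) = 1163/((-10 + 6) + 4192) = 1163/(-4 + 4192) = 1163/4188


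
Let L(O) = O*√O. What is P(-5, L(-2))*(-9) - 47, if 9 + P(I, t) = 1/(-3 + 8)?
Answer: 161/5 ≈ 32.200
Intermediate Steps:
L(O) = O^(3/2)
P(I, t) = -44/5 (P(I, t) = -9 + 1/(-3 + 8) = -9 + 1/5 = -9 + ⅕ = -44/5)
P(-5, L(-2))*(-9) - 47 = -44/5*(-9) - 47 = 396/5 - 47 = 161/5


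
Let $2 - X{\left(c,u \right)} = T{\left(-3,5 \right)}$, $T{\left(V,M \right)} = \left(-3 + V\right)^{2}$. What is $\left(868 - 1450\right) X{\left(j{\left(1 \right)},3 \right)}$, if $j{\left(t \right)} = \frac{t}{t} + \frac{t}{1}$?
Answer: $19788$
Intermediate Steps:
$j{\left(t \right)} = 1 + t$ ($j{\left(t \right)} = 1 + t 1 = 1 + t$)
$X{\left(c,u \right)} = -34$ ($X{\left(c,u \right)} = 2 - \left(-3 - 3\right)^{2} = 2 - \left(-6\right)^{2} = 2 - 36 = -34$)
$\left(868 - 1450\right) X{\left(j{\left(1 \right)},3 \right)} = \left(868 - 1450\right) \left(-34\right) = \left(-582\right) \left(-34\right) = 19788$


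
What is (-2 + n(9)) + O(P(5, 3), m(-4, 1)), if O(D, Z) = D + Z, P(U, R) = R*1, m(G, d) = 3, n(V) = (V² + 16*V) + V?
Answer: 238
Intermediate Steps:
n(V) = V² + 17*V
P(U, R) = R
(-2 + n(9)) + O(P(5, 3), m(-4, 1)) = (-2 + 9*(17 + 9)) + (3 + 3) = (-2 + 9*26) + 6 = (-2 + 234) + 6 = 232 + 6 = 238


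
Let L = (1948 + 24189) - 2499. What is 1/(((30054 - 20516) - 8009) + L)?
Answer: 1/25167 ≈ 3.9735e-5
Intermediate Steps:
L = 23638 (L = 26137 - 2499 = 23638)
1/(((30054 - 20516) - 8009) + L) = 1/(((30054 - 20516) - 8009) + 23638) = 1/((9538 - 8009) + 23638) = 1/(1529 + 23638) = 1/25167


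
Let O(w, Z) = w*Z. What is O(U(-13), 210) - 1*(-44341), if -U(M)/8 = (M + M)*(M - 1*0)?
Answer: -523499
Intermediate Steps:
U(M) = -16*M² (U(M) = -8*(M + M)*(M - 1*0) = -8*2*M*(M + 0) = -8*2*M*M = -16*M²)
O(w, Z) = Z*w
O(U(-13), 210) - 1*(-44341) = 210*(-16*(-13)²) - 1*(-44341) = 210*(-16*169) + 44341 = 210*(-2704) + 44341 = -567840 + 44341 = -523499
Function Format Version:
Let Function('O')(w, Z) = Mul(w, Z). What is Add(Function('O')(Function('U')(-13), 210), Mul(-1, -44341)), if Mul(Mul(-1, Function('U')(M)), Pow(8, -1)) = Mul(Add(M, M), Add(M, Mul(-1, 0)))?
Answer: -523499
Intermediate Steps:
Function('U')(M) = Mul(-16, Pow(M, 2)) (Function('U')(M) = Mul(-8, Mul(Add(M, M), Add(M, Mul(-1, 0)))) = Mul(-8, Mul(Mul(2, M), Add(M, 0))) = Mul(-8, Mul(Mul(2, M), M)) = Mul(-8, Mul(2, Pow(M, 2))) = Mul(-16, Pow(M, 2)))
Function('O')(w, Z) = Mul(Z, w)
Add(Function('O')(Function('U')(-13), 210), Mul(-1, -44341)) = Add(Mul(210, Mul(-16, Pow(-13, 2))), Mul(-1, -44341)) = Add(Mul(210, Mul(-16, 169)), 44341) = Add(Mul(210, -2704), 44341) = Add(-567840, 44341) = -523499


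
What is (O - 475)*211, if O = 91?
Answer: -81024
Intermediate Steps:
(O - 475)*211 = (91 - 475)*211 = -384*211 = -81024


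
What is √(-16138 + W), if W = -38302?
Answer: 2*I*√13610 ≈ 233.32*I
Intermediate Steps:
√(-16138 + W) = √(-16138 - 38302) = √(-54440) = 2*I*√13610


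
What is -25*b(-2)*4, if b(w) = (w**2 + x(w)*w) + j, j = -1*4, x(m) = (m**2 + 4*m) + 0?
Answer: -800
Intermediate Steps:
x(m) = m**2 + 4*m
j = -4
b(w) = -4 + w**2 + w**2*(4 + w) (b(w) = (w**2 + (w*(4 + w))*w) - 4 = (w**2 + w**2*(4 + w)) - 4 = -4 + w**2 + w**2*(4 + w))
-25*b(-2)*4 = -25*(-4 + (-2)**3 + 5*(-2)**2)*4 = -25*(-4 - 8 + 5*4)*4 = -25*(-4 - 8 + 20)*4 = -25*8*4 = -200*4 = -800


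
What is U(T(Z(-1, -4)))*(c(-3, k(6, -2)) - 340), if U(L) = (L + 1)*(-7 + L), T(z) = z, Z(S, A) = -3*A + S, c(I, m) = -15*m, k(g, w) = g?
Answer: -20640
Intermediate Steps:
Z(S, A) = S - 3*A
U(L) = (1 + L)*(-7 + L)
U(T(Z(-1, -4)))*(c(-3, k(6, -2)) - 340) = (-7 + (-1 - 3*(-4))**2 - 6*(-1 - 3*(-4)))*(-15*6 - 340) = (-7 + (-1 + 12)**2 - 6*(-1 + 12))*(-90 - 340) = (-7 + 11**2 - 6*11)*(-430) = (-7 + 121 - 66)*(-430) = 48*(-430) = -20640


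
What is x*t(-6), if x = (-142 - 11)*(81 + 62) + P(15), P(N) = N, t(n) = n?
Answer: 131184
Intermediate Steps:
x = -21864 (x = (-142 - 11)*(81 + 62) + 15 = -153*143 + 15 = -21879 + 15 = -21864)
x*t(-6) = -21864*(-6) = 131184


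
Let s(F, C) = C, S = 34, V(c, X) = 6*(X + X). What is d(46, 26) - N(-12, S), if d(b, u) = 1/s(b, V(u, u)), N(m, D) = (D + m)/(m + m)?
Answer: 287/312 ≈ 0.91987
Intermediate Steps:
V(c, X) = 12*X (V(c, X) = 6*(2*X) = 12*X)
N(m, D) = (D + m)/(2*m) (N(m, D) = (D + m)/((2*m)) = (D + m)*(1/(2*m)) = (D + m)/(2*m))
d(b, u) = 1/(12*u)
d(46, 26) - N(-12, S) = (1/12)/26 - (34 - 12)/(2*(-12)) = (1/12)*(1/26) - (-1)*22/(2*12) = 1/312 - 1*(-11/12) = 1/312 + 11/12 = 287/312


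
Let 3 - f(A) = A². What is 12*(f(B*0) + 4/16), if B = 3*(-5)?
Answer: 39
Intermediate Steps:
B = -15
f(A) = 3 - A²
12*(f(B*0) + 4/16) = 12*((3 - (-15*0)²) + 4/16) = 12*((3 - 1*0²) + 4*(1/16)) = 12*((3 - 1*0) + ¼) = 12*((3 + 0) + ¼) = 12*(3 + ¼) = 12*(13/4) = 39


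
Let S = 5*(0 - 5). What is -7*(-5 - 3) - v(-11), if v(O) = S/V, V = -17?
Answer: 927/17 ≈ 54.529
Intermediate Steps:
S = -25 (S = 5*(-5) = -25)
v(O) = 25/17 (v(O) = -25/(-17) = -25*(-1/17) = 25/17)
-7*(-5 - 3) - v(-11) = -7*(-5 - 3) - 1*25/17 = -7*(-8) - 25/17 = 56 - 25/17 = 927/17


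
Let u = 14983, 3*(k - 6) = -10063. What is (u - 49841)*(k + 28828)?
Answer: -2664510662/3 ≈ -8.8817e+8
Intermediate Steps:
k = -10045/3 (k = 6 + (1/3)*(-10063) = 6 - 10063/3 = -10045/3 ≈ -3348.3)
(u - 49841)*(k + 28828) = (14983 - 49841)*(-10045/3 + 28828) = -34858*76439/3 = -2664510662/3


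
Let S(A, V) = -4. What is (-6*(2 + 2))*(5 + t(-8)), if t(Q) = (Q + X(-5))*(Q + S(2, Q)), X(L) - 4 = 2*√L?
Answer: -1272 + 576*I*√5 ≈ -1272.0 + 1288.0*I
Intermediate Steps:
X(L) = 4 + 2*√L
t(Q) = (-4 + Q)*(4 + Q + 2*I*√5) (t(Q) = (Q + (4 + 2*√(-5)))*(Q - 4) = (Q + (4 + 2*(I*√5)))*(-4 + Q) = (Q + (4 + 2*I*√5))*(-4 + Q) = (4 + Q + 2*I*√5)*(-4 + Q) = (-4 + Q)*(4 + Q + 2*I*√5))
(-6*(2 + 2))*(5 + t(-8)) = (-6*(2 + 2))*(5 + (-16 + (-8)² - 8*I*√5 + 2*I*(-8)*√5)) = (-6*4)*(5 + (-16 + 64 - 8*I*√5 - 16*I*√5)) = -24*(5 + (48 - 24*I*√5)) = -24*(53 - 24*I*√5) = -1272 + 576*I*√5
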